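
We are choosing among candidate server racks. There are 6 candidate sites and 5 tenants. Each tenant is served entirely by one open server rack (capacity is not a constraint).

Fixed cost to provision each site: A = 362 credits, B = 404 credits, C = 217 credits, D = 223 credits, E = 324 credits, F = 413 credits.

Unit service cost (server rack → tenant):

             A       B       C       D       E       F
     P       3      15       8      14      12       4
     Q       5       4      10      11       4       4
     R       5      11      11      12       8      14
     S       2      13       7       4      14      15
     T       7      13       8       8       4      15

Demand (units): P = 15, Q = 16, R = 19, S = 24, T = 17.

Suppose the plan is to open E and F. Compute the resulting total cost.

Each tenant is assigned to its cheapest site among the open ones.
{E, F}: P→F 4·15=60, Q→E 4·16=64, R→E 8·19=152, S→E 14·24=336, T→E 4·17=68. Service 680; fixed 737; total 1417.

Total cost: 1417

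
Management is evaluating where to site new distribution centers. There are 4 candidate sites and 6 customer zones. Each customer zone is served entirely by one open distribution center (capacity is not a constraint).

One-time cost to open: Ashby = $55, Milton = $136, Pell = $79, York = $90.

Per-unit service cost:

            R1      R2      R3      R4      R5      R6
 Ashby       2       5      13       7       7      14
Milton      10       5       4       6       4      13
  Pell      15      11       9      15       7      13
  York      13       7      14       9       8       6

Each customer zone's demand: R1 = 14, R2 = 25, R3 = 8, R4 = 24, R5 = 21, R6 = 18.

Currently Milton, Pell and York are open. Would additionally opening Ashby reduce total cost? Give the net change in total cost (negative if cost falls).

Yes — net change −57 (cost falls by 57).

Current service cost with {Milton, Pell, York}: 633.
Adding Ashby: each customer zone re-picks its cheapest; new service cost 521, saving 112.
Extra fixed cost: 55. Net change = 55 − 112 = -57.
(Totals: 938 → 881.)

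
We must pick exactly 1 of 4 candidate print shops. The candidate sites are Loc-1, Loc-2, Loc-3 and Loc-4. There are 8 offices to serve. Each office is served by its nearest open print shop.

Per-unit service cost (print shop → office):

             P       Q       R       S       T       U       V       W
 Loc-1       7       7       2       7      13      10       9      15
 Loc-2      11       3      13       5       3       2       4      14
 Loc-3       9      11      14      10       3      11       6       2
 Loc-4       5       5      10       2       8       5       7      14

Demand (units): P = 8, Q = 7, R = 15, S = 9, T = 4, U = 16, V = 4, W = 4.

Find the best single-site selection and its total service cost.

With exactly 1 open, each office uses its cheapest among the chosen.
{Loc-4}: P→Loc-4 5·8=40, Q→Loc-4 5·7=35, R→Loc-4 10·15=150, S→Loc-4 2·9=18, T→Loc-4 8·4=32, U→Loc-4 5·16=80, V→Loc-4 7·4=28, W→Loc-4 14·4=56. Service cost 439.
{Loc-2}: service cost 465
{Loc-1}: service cost 506
Among all 4 size-1 choices, {Loc-4} is lowest.

Choose Loc-4 only; total service cost 439.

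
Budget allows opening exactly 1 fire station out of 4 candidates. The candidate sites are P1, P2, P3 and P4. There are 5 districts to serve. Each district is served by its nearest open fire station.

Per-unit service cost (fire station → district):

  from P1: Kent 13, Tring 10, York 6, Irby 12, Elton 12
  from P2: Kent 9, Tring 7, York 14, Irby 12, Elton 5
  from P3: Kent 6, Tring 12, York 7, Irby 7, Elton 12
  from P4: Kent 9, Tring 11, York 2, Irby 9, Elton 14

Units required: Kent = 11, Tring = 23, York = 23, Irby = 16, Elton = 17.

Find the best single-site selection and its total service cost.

Choose P4 only; total service cost 780.

With exactly 1 open, each district uses its cheapest among the chosen.
{P4}: Kent→P4 9·11=99, Tring→P4 11·23=253, York→P4 2·23=46, Irby→P4 9·16=144, Elton→P4 14·17=238. Service cost 780.
{P3}: service cost 819
{P2}: service cost 859
Among all 4 size-1 choices, {P4} is lowest.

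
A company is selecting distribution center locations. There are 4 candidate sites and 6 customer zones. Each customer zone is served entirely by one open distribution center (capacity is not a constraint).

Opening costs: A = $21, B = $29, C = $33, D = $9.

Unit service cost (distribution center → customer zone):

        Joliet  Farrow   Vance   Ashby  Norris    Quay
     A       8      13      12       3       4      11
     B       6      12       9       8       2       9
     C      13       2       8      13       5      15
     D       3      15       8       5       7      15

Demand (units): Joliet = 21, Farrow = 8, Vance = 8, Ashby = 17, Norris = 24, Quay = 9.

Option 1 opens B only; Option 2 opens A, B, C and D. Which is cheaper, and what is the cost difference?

Option 2 is cheaper by 173.

Option 1: {B}: Joliet→B 6·21=126, Farrow→B 12·8=96, Vance→B 9·8=72, Ashby→B 8·17=136, Norris→B 2·24=48, Quay→B 9·9=81. Service 559; fixed 29; total 588.
Option 2: {A, B, C, D}: Joliet→D 3·21=63, Farrow→C 2·8=16, Vance→C 8·8=64, Ashby→A 3·17=51, Norris→B 2·24=48, Quay→B 9·9=81. Service 323; fixed 92; total 415.
Difference: |588 − 415| = 173.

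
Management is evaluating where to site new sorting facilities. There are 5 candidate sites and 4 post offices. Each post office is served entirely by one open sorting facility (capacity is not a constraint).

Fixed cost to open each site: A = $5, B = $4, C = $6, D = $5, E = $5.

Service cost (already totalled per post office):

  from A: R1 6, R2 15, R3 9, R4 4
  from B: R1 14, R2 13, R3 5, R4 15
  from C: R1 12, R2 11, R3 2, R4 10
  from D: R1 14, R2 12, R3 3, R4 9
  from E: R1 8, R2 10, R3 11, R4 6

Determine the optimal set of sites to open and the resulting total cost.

For any fixed open set, each post office goes to its cheapest open site; total = fixed + service.
{A, C}: R1→A 6, R2→C 11, R3→C 2, R4→A 4. Service 23; fixed 11; total 34.
{A, D}: service 25 + fixed 10 = 35
{A, B}: service 28 + fixed 9 = 37
{A, B, C, D, E}: R1→A 6, R2→E 10, R3→C 2, R4→A 4. Service 22; fixed 25; total 47.
No other subset beats 34.

Open A and C; minimum total cost 34.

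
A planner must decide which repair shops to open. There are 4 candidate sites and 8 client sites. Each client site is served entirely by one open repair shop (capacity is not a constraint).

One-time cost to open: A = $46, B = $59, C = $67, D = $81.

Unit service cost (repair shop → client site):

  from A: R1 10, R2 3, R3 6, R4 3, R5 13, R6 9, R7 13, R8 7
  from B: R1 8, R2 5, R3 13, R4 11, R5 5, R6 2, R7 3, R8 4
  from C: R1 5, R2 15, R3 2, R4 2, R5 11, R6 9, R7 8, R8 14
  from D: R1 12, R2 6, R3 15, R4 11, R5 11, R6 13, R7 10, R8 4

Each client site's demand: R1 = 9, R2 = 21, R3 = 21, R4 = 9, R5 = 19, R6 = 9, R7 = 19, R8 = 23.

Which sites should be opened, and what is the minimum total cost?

Open B and C; minimum total cost 598.

For any fixed open set, each client site goes to its cheapest open site; total = fixed + service.
{B, C}: R1→C 5·9=45, R2→B 5·21=105, R3→C 2·21=42, R4→C 2·9=18, R5→B 5·19=95, R6→B 2·9=18, R7→B 3·19=57, R8→B 4·23=92. Service 472; fixed 126; total 598.
{A, B, C}: service 430 + fixed 172 = 602
{A, B}: R1→B 8·9=72, R2→A 3·21=63, R3→A 6·21=126, R4→A 3·9=27, R5→B 5·19=95, R6→B 2·9=18, R7→B 3·19=57, R8→B 4·23=92. Service 550; fixed 105; total 655.
{A, B, C, D}: service 430 + fixed 253 = 683
No other subset beats 598.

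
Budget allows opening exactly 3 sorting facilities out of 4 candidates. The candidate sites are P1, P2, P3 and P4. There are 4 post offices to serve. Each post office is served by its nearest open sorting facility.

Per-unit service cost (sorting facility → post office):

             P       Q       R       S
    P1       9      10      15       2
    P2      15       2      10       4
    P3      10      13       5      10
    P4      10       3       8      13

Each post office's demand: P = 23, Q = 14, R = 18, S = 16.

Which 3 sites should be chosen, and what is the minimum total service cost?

Choose P1, P2 and P3; total service cost 357.

With exactly 3 open, each post office uses its cheapest among the chosen.
{P1, P2, P3}: P→P1 9·23=207, Q→P2 2·14=28, R→P3 5·18=90, S→P1 2·16=32. Service cost 357.
{P1, P3, P4}: service cost 371
{P1, P2, P4}: service cost 411
Among all 4 size-3 choices, {P1, P2, P3} is lowest.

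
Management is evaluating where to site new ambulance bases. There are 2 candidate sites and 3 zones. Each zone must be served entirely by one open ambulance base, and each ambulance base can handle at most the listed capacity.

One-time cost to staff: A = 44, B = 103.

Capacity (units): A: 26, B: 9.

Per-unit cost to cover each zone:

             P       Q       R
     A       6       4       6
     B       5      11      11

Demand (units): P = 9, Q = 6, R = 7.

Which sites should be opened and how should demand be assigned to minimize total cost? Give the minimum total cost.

Minimum total cost: 164

Open {A}: P→A 6·9=54, Q→A 4·6=24, R→A 6·7=42.
Loads: A carries 22/26. Service 120; fixed 44; total 164.
Next best feasible plan costs 258.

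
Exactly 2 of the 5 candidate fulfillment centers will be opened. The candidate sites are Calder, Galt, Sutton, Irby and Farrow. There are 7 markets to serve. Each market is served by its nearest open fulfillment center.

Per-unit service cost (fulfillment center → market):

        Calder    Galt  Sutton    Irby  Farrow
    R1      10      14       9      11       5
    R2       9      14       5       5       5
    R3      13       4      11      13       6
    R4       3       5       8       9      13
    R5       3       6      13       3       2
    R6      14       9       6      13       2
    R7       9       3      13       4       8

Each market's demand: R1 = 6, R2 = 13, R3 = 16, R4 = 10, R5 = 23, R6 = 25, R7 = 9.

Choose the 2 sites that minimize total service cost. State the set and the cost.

Choose Galt and Farrow; total service cost 332.

With exactly 2 open, each market uses its cheapest among the chosen.
{Galt, Farrow}: R1→Farrow 5·6=30, R2→Farrow 5·13=65, R3→Galt 4·16=64, R4→Galt 5·10=50, R5→Farrow 2·23=46, R6→Farrow 2·25=50, R7→Galt 3·9=27. Service cost 332.
{Calder, Farrow}: service cost 389
{Irby, Farrow}: service cost 413
Among all 10 size-2 choices, {Galt, Farrow} is lowest.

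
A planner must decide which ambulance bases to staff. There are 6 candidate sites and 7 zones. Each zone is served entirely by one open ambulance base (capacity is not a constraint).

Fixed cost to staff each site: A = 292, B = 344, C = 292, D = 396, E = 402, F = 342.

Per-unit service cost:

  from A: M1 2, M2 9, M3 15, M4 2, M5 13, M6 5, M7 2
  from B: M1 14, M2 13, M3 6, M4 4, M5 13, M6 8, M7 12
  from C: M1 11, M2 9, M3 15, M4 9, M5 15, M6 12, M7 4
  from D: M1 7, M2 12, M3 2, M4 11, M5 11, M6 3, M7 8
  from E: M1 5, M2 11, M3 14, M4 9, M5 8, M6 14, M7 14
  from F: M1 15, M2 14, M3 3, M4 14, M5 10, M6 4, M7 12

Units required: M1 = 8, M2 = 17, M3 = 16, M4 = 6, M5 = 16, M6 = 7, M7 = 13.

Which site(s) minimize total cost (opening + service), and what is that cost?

For any fixed open set, each zone goes to its cheapest open site; total = fixed + service.
{A}: M1→A 2·8=16, M2→A 9·17=153, M3→A 15·16=240, M4→A 2·6=12, M5→A 13·16=208, M6→A 5·7=35, M7→A 2·13=26. Service 690; fixed 292; total 982.
{D}: service 659 + fixed 396 = 1055
{A, F}: service 443 + fixed 634 = 1077
{A, B, C, D, E, F}: service 388 + fixed 2068 = 2456
No other subset beats 982.

Open A only; minimum total cost 982.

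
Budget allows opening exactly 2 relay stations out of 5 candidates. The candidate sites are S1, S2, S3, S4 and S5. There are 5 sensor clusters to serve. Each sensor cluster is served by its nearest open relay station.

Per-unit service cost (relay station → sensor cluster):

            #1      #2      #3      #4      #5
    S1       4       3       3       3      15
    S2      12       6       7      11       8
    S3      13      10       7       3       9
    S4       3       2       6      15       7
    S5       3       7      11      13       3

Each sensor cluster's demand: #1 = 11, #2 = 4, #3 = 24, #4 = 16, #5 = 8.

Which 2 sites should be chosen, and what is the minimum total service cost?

Choose S1 and S5; total service cost 189.

With exactly 2 open, each sensor cluster uses its cheapest among the chosen.
{S1, S5}: #1→S5 3·11=33, #2→S1 3·4=12, #3→S1 3·24=72, #4→S1 3·16=48, #5→S5 3·8=24. Service cost 189.
{S1, S4}: service cost 217
{S1, S2}: service cost 240
Among all 10 size-2 choices, {S1, S5} is lowest.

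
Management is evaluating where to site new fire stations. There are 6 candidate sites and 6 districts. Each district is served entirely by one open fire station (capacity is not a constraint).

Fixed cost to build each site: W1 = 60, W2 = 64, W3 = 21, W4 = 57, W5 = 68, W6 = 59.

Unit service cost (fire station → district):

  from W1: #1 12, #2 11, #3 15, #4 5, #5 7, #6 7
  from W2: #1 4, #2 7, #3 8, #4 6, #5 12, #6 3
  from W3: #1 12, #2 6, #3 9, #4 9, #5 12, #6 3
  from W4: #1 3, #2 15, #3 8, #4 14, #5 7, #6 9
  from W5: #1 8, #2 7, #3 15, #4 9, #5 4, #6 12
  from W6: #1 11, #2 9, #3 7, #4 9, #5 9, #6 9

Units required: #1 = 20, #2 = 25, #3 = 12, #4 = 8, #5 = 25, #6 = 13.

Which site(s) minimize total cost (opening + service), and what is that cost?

For any fixed open set, each district goes to its cheapest open site; total = fixed + service.
{W3, W4, W5}: #1→W4 3·20=60, #2→W3 6·25=150, #3→W4 8·12=96, #4→W3 9·8=72, #5→W5 4·25=100, #6→W3 3·13=39. Service 517; fixed 146; total 663.
{W2, W3, W5}: #1→W2 4·20=80, #2→W3 6·25=150, #3→W2 8·12=96, #4→W2 6·8=48, #5→W5 4·25=100, #6→W2 3·13=39. Service 513; fixed 153; total 666.
{W2, W5}: #1→W2 4·20=80, #2→W2 7·25=175, #3→W2 8·12=96, #4→W2 6·8=48, #5→W5 4·25=100, #6→W2 3·13=39. Service 538; fixed 132; total 670.
{W1, W2, W3, W4, W5, W6}: service 473 + fixed 329 = 802
No other subset beats 663.

Open W3, W4 and W5; minimum total cost 663.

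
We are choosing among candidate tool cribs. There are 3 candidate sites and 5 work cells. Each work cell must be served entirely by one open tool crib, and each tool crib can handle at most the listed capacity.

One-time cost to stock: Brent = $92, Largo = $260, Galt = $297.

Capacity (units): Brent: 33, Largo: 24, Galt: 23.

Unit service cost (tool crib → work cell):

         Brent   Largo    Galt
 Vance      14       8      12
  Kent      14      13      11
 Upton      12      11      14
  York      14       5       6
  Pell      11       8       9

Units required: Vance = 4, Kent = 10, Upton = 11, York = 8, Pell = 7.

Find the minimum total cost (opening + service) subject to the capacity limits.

Open {Brent, Largo}: Vance→Largo 8·4=32, Kent→Brent 14·10=140, Upton→Brent 12·11=132, York→Largo 5·8=40, Pell→Largo 8·7=56.
Loads: Brent carries 21/33, Largo carries 19/24. Service 400; fixed 352; total 752.
Next best feasible plan costs 762.

Minimum total cost: 752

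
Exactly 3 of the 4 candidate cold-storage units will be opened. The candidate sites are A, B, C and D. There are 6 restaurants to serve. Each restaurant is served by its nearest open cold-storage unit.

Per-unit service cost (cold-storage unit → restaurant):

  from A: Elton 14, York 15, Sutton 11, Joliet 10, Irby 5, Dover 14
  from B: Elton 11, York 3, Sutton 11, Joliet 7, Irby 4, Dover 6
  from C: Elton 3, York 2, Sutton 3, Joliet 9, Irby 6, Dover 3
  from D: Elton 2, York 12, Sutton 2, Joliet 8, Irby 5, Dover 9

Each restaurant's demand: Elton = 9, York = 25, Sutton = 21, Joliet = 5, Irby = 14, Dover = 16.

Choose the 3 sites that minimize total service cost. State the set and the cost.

With exactly 3 open, each restaurant uses its cheapest among the chosen.
{B, C, D}: Elton→D 2·9=18, York→C 2·25=50, Sutton→D 2·21=42, Joliet→B 7·5=35, Irby→B 4·14=56, Dover→C 3·16=48. Service cost 249.
{A, C, D}: service cost 268
{A, B, C}: service cost 279
Among all 4 size-3 choices, {B, C, D} is lowest.

Choose B, C and D; total service cost 249.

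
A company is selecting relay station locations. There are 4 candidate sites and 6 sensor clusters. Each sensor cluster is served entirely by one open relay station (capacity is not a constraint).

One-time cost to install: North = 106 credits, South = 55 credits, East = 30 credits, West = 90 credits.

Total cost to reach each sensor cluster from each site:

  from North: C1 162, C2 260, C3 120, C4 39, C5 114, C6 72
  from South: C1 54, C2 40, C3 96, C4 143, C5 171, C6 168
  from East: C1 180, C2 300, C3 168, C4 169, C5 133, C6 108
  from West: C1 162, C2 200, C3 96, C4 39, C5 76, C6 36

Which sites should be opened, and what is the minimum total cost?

Open South and West; minimum total cost 486.

For any fixed open set, each sensor cluster goes to its cheapest open site; total = fixed + service.
{South, West}: C1→South 54, C2→South 40, C3→South 96, C4→West 39, C5→West 76, C6→West 36. Service 341; fixed 145; total 486.
{South, East, West}: service 341 + fixed 175 = 516
{North, South}: C1→South 54, C2→South 40, C3→South 96, C4→North 39, C5→North 114, C6→North 72. Service 415; fixed 161; total 576.
{North, South, East, West}: service 341 + fixed 281 = 622
No other subset beats 486.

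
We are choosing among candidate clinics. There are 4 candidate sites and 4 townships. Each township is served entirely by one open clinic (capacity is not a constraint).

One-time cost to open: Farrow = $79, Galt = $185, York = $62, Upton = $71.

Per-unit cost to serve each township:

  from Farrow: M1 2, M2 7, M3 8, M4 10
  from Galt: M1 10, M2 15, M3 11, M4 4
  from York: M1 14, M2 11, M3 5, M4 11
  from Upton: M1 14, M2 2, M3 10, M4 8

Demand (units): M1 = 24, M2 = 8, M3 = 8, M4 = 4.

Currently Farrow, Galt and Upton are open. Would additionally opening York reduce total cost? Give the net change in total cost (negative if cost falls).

No — net change +38 (cost rises by 38).

Current service cost with {Farrow, Galt, Upton}: 144.
Adding York: each township re-picks its cheapest; new service cost 120, saving 24.
Extra fixed cost: 62. Net change = 62 − 24 = 38.
(Totals: 479 → 517.)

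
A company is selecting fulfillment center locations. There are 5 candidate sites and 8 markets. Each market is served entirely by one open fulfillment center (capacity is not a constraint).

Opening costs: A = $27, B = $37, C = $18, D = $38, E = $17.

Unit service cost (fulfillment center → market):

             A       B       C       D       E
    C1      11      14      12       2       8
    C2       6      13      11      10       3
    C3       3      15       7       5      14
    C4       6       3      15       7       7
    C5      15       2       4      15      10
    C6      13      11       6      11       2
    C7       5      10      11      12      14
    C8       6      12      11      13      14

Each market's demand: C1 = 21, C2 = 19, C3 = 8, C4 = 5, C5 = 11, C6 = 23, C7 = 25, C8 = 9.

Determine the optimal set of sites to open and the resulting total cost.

For any fixed open set, each market goes to its cheapest open site; total = fixed + service.
{A, B, D, E}: C1→D 2·21=42, C2→E 3·19=57, C3→A 3·8=24, C4→B 3·5=15, C5→B 2·11=22, C6→E 2·23=46, C7→A 5·25=125, C8→A 6·9=54. Service 385; fixed 119; total 504.
{A, B, C, D, E}: service 385 + fixed 137 = 522
{A, C, D, E}: service 422 + fixed 100 = 522
{E}: service 1004 + fixed 17 = 1021
No other subset beats 504.

Open A, B, D and E; minimum total cost 504.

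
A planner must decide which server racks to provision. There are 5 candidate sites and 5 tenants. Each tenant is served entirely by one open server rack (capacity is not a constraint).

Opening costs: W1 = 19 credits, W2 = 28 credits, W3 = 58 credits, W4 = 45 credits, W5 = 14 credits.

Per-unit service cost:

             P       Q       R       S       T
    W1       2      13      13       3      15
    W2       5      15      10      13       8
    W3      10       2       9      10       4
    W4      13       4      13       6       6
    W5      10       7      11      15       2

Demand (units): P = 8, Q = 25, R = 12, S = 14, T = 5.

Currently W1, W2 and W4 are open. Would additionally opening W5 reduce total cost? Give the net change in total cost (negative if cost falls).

Current service cost with {W1, W2, W4}: 308.
Adding W5: each tenant re-picks its cheapest; new service cost 288, saving 20.
Extra fixed cost: 14. Net change = 14 − 20 = -6.
(Totals: 400 → 394.)

Yes — net change −6 (cost falls by 6).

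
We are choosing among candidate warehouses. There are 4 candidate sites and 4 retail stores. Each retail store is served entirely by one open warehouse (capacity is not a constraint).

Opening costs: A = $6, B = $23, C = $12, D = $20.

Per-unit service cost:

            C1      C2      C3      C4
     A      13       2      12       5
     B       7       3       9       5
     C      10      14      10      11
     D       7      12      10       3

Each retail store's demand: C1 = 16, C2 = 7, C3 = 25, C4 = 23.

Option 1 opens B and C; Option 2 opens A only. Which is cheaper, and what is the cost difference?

Option 1 is cheaper by 135.

Option 1: {B, C}: C1→B 7·16=112, C2→B 3·7=21, C3→B 9·25=225, C4→B 5·23=115. Service 473; fixed 35; total 508.
Option 2: {A}: C1→A 13·16=208, C2→A 2·7=14, C3→A 12·25=300, C4→A 5·23=115. Service 637; fixed 6; total 643.
Difference: |508 − 643| = 135.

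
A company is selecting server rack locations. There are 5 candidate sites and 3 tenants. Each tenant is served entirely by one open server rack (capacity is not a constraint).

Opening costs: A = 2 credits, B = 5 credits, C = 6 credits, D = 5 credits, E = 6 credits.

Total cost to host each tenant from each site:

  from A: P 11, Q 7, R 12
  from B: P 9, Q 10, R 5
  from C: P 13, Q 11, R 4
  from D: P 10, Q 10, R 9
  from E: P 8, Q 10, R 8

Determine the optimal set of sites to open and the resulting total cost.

Open A and B; minimum total cost 28.

For any fixed open set, each tenant goes to its cheapest open site; total = fixed + service.
{A, B}: P→B 9, Q→A 7, R→B 5. Service 21; fixed 7; total 28.
{B}: P→B 9, Q→B 10, R→B 5. Service 24; fixed 5; total 29.
{A, C}: P→A 11, Q→A 7, R→C 4. Service 22; fixed 8; total 30.
{A, B, C, D, E}: service 19 + fixed 24 = 43
No other subset beats 28.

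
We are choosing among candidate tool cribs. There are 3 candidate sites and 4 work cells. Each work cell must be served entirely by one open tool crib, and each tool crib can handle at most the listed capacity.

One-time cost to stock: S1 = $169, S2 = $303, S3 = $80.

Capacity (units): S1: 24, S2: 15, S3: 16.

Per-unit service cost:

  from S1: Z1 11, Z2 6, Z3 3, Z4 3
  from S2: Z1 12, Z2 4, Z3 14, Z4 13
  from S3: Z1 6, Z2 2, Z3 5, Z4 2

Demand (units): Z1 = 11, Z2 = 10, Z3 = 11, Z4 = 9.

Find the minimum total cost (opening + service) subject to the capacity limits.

Open {S1, S2, S3}: Z1→S3 6·11=66, Z2→S2 4·10=40, Z3→S1 3·11=33, Z4→S1 3·9=27.
Loads: S1 carries 20/24, S2 carries 10/15, S3 carries 11/16. Service 166; fixed 552; total 718.
Next best feasible plan costs 764.

Minimum total cost: 718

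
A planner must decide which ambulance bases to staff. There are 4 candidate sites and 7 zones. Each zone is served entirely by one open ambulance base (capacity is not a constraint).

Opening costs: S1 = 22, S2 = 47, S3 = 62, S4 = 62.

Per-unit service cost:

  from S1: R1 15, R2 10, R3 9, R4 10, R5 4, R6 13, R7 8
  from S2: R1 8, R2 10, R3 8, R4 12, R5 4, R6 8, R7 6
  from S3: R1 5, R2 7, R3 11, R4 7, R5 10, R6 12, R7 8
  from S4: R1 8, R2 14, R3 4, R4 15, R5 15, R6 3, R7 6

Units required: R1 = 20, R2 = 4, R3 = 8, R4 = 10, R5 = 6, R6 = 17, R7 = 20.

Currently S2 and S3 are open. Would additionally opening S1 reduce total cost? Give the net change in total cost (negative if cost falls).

Current service cost with {S2, S3}: 542.
Adding S1: each zone re-picks its cheapest; new service cost 542, saving 0.
Extra fixed cost: 22. Net change = 22 − 0 = 22.
(Totals: 651 → 673.)

No — net change +22 (cost rises by 22).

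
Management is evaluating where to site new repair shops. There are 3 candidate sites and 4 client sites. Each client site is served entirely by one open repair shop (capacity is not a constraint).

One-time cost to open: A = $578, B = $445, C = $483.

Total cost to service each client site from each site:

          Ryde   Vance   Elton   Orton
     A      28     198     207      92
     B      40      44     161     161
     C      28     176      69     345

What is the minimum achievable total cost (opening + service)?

For any fixed open set, each client site goes to its cheapest open site; total = fixed + service.
{B}: Ryde→B 40, Vance→B 44, Elton→B 161, Orton→B 161. Service 406; fixed 445; total 851.
{C}: service 618 + fixed 483 = 1101
{A}: service 525 + fixed 578 = 1103
{A, B, C}: Ryde→A 28, Vance→B 44, Elton→C 69, Orton→A 92. Service 233; fixed 1506; total 1739.
No other subset beats 851.

Minimum total cost: 851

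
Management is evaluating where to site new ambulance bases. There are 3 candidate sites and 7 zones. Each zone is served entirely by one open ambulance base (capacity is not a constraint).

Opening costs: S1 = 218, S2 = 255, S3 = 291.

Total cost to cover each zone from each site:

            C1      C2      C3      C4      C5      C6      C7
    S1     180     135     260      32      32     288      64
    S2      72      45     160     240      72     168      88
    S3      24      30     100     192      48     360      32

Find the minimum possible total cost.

For any fixed open set, each zone goes to its cheapest open site; total = fixed + service.
{S1, S2}: C1→S2 72, C2→S2 45, C3→S2 160, C4→S1 32, C5→S1 32, C6→S2 168, C7→S1 64. Service 573; fixed 473; total 1046.
{S1, S3}: service 538 + fixed 509 = 1047
{S3}: C1→S3 24, C2→S3 30, C3→S3 100, C4→S3 192, C5→S3 48, C6→S3 360, C7→S3 32. Service 786; fixed 291; total 1077.
{S1, S2, S3}: C1→S3 24, C2→S3 30, C3→S3 100, C4→S1 32, C5→S1 32, C6→S2 168, C7→S3 32. Service 418; fixed 764; total 1182.
No other subset beats 1046.

Minimum total cost: 1046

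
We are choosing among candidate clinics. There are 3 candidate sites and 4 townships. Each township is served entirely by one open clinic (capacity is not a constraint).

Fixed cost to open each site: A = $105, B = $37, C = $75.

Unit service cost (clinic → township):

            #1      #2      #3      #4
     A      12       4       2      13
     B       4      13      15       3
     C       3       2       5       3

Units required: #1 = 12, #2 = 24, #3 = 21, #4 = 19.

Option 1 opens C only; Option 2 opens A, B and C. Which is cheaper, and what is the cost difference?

Option 1 is cheaper by 79.

Option 1: {C}: #1→C 3·12=36, #2→C 2·24=48, #3→C 5·21=105, #4→C 3·19=57. Service 246; fixed 75; total 321.
Option 2: {A, B, C}: #1→C 3·12=36, #2→C 2·24=48, #3→A 2·21=42, #4→B 3·19=57. Service 183; fixed 217; total 400.
Difference: |321 − 400| = 79.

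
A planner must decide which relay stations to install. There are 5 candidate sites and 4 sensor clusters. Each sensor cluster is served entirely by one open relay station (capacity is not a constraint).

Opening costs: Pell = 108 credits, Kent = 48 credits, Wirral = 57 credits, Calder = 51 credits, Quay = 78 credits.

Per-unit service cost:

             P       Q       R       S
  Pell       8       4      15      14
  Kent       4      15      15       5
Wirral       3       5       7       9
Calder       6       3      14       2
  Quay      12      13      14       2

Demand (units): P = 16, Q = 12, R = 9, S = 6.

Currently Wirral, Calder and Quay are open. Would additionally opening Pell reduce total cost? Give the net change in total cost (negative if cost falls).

Current service cost with {Wirral, Calder, Quay}: 159.
Adding Pell: each sensor cluster re-picks its cheapest; new service cost 159, saving 0.
Extra fixed cost: 108. Net change = 108 − 0 = 108.
(Totals: 345 → 453.)

No — net change +108 (cost rises by 108).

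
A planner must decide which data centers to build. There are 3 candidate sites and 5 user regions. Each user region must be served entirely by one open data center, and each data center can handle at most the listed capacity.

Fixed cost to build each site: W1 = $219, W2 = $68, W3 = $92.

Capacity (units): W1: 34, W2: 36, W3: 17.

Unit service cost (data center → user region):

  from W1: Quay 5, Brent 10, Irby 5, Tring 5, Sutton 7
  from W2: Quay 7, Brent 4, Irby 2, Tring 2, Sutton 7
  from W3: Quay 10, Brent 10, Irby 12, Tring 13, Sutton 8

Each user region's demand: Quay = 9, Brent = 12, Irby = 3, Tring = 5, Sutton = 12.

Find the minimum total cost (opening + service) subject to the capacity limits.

Open {W2, W3}: Quay→W2 7·9=63, Brent→W2 4·12=48, Irby→W2 2·3=6, Tring→W2 2·5=10, Sutton→W3 8·12=96.
Loads: W2 carries 29/36, W3 carries 12/17. Service 223; fixed 160; total 383.
Next best feasible plan costs 398.

Minimum total cost: 383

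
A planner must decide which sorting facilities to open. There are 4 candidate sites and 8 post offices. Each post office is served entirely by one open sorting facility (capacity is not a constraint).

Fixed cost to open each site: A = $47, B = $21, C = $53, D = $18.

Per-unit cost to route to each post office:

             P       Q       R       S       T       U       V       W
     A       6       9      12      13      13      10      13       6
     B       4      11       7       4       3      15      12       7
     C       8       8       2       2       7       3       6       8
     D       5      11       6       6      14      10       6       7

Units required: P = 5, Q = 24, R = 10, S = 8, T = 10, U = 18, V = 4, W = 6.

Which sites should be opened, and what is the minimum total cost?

For any fixed open set, each post office goes to its cheapest open site; total = fixed + service.
{B, C}: P→B 4·5=20, Q→C 8·24=192, R→C 2·10=20, S→C 2·8=16, T→B 3·10=30, U→C 3·18=54, V→C 6·4=24, W→B 7·6=42. Service 398; fixed 74; total 472.
{B, C, D}: service 398 + fixed 92 = 490
{A, B, C}: service 392 + fixed 121 = 513
{A, B, C, D}: service 392 + fixed 139 = 531
No other subset beats 472.

Open B and C; minimum total cost 472.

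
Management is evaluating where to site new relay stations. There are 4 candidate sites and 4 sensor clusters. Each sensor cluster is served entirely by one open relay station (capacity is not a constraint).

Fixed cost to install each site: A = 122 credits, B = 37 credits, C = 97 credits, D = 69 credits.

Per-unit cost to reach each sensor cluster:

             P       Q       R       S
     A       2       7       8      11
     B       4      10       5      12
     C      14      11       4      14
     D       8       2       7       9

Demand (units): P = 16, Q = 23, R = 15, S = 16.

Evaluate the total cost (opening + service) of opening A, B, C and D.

Each sensor cluster is assigned to its cheapest site among the open ones.
{A, B, C, D}: P→A 2·16=32, Q→D 2·23=46, R→C 4·15=60, S→D 9·16=144. Service 282; fixed 325; total 607.

Total cost: 607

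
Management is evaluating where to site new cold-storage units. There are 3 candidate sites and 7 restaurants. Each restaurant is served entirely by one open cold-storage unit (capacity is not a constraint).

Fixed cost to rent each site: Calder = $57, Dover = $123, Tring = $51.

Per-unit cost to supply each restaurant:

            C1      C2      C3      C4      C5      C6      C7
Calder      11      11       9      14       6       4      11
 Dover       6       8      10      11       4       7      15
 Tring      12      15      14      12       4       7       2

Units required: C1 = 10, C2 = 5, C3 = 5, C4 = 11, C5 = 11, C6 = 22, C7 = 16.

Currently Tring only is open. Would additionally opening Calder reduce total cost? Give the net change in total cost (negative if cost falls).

Yes — net change −64 (cost falls by 64).

Current service cost with {Tring}: 627.
Adding Calder: each restaurant re-picks its cheapest; new service cost 506, saving 121.
Extra fixed cost: 57. Net change = 57 − 121 = -64.
(Totals: 678 → 614.)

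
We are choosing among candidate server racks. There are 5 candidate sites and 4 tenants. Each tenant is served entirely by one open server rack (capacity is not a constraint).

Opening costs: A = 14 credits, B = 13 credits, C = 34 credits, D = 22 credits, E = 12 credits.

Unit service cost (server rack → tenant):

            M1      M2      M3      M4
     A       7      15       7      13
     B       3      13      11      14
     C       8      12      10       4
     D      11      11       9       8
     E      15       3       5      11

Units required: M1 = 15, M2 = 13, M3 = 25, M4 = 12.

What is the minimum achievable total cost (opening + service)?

For any fixed open set, each tenant goes to its cheapest open site; total = fixed + service.
{B, C, E}: M1→B 3·15=45, M2→E 3·13=39, M3→E 5·25=125, M4→C 4·12=48. Service 257; fixed 59; total 316.
{A, B, C, E}: service 257 + fixed 73 = 330
{B, C, D, E}: M1→B 3·15=45, M2→E 3·13=39, M3→E 5·25=125, M4→C 4·12=48. Service 257; fixed 81; total 338.
{A, B, C, D, E}: M1→B 3·15=45, M2→E 3·13=39, M3→E 5·25=125, M4→C 4·12=48. Service 257; fixed 95; total 352.
No other subset beats 316.

Minimum total cost: 316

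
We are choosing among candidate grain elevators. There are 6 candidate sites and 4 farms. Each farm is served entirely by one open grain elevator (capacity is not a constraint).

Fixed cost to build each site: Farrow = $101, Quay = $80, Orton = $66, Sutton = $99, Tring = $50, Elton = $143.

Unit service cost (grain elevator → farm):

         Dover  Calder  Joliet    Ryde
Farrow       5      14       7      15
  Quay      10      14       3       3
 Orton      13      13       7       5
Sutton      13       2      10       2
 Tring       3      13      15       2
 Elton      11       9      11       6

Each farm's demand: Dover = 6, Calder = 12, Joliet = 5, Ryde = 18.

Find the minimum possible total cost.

Minimum total cost: 277

For any fixed open set, each farm goes to its cheapest open site; total = fixed + service.
{Sutton, Tring}: Dover→Tring 3·6=18, Calder→Sutton 2·12=24, Joliet→Sutton 10·5=50, Ryde→Sutton 2·18=36. Service 128; fixed 149; total 277.
{Sutton}: service 188 + fixed 99 = 287
{Quay, Sutton}: service 135 + fixed 179 = 314
{Farrow, Quay, Orton, Sutton, Tring, Elton}: service 93 + fixed 539 = 632
No other subset beats 277.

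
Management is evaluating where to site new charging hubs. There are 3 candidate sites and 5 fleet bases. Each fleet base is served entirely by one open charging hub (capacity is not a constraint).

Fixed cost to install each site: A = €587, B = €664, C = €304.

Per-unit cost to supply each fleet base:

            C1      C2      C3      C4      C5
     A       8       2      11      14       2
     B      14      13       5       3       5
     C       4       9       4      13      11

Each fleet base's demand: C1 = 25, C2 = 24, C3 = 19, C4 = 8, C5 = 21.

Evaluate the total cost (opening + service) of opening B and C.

Total cost: 1489

Each fleet base is assigned to its cheapest site among the open ones.
{B, C}: C1→C 4·25=100, C2→C 9·24=216, C3→C 4·19=76, C4→B 3·8=24, C5→B 5·21=105. Service 521; fixed 968; total 1489.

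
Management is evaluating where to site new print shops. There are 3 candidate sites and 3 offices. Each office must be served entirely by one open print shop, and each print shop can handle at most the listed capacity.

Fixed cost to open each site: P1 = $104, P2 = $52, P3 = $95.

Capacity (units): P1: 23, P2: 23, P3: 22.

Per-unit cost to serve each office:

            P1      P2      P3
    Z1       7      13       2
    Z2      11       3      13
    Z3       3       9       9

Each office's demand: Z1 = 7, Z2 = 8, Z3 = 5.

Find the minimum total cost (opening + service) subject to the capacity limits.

Open {P2}: Z1→P2 13·7=91, Z2→P2 3·8=24, Z3→P2 9·5=45.
Loads: P2 carries 20/23. Service 160; fixed 52; total 212.
Next best feasible plan costs 230.

Minimum total cost: 212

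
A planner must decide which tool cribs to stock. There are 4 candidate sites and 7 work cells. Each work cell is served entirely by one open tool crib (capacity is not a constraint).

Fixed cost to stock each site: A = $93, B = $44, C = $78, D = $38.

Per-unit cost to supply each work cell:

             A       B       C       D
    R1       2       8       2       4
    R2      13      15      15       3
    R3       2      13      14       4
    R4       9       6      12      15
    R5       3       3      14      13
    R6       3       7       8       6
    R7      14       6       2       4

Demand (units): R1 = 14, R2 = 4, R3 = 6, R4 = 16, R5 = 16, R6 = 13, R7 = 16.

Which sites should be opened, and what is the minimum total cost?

For any fixed open set, each work cell goes to its cheapest open site; total = fixed + service.
{B, D}: R1→D 4·14=56, R2→D 3·4=12, R3→D 4·6=24, R4→B 6·16=96, R5→B 3·16=48, R6→D 6·13=78, R7→D 4·16=64. Service 378; fixed 82; total 460.
{A, B, D}: R1→A 2·14=28, R2→D 3·4=12, R3→A 2·6=12, R4→B 6·16=96, R5→A 3·16=48, R6→A 3·13=39, R7→D 4·16=64. Service 299; fixed 175; total 474.
{A, D}: R1→A 2·14=28, R2→D 3·4=12, R3→A 2·6=12, R4→A 9·16=144, R5→A 3·16=48, R6→A 3·13=39, R7→D 4·16=64. Service 347; fixed 131; total 478.
{A, B, C, D}: R1→A 2·14=28, R2→D 3·4=12, R3→A 2·6=12, R4→B 6·16=96, R5→A 3·16=48, R6→A 3·13=39, R7→C 2·16=32. Service 267; fixed 253; total 520.
No other subset beats 460.

Open B and D; minimum total cost 460.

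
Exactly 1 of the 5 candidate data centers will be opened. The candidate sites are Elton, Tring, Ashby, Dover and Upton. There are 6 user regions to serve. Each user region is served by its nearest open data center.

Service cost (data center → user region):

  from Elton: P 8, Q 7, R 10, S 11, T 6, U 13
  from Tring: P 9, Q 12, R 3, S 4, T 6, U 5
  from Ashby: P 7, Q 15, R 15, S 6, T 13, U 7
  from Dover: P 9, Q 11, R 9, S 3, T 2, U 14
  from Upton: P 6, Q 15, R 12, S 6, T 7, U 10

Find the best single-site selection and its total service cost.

Choose Tring only; total service cost 39.

With exactly 1 open, each user region uses its cheapest among the chosen.
{Tring}: P→Tring 9, Q→Tring 12, R→Tring 3, S→Tring 4, T→Tring 6, U→Tring 5. Service cost 39.
{Dover}: service cost 48
{Elton}: service cost 55
Among all 5 size-1 choices, {Tring} is lowest.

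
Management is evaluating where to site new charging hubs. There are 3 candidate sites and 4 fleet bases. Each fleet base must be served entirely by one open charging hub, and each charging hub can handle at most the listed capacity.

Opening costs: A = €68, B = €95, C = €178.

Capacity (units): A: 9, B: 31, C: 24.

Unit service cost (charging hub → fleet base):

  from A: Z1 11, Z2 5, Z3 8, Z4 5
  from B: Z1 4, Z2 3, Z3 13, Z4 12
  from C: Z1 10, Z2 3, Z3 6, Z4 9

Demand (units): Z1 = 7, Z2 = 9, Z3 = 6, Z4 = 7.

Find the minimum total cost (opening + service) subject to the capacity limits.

Open {B}: Z1→B 4·7=28, Z2→B 3·9=27, Z3→B 13·6=78, Z4→B 12·7=84.
Loads: B carries 29/31. Service 217; fixed 95; total 312.
Next best feasible plan costs 331.

Minimum total cost: 312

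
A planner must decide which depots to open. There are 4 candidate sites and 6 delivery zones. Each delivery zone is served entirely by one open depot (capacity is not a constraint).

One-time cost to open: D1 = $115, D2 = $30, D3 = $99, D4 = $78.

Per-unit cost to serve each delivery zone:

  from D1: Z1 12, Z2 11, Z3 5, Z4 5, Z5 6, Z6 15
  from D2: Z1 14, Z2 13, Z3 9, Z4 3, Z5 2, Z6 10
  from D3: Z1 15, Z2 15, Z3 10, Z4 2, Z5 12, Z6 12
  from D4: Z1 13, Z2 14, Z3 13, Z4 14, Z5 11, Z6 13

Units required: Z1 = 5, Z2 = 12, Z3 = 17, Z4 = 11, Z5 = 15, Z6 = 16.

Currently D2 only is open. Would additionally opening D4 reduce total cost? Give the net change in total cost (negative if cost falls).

No — net change +73 (cost rises by 73).

Current service cost with {D2}: 602.
Adding D4: each delivery zone re-picks its cheapest; new service cost 597, saving 5.
Extra fixed cost: 78. Net change = 78 − 5 = 73.
(Totals: 632 → 705.)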